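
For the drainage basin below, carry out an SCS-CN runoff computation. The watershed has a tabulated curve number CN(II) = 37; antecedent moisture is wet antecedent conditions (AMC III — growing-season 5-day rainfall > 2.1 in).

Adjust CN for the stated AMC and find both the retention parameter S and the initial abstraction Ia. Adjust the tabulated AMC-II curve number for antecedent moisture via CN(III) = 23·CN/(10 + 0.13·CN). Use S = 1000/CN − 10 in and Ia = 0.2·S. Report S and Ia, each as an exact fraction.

S = 6300/851 in ≈ 7.403 in; Ia = 1260/851 in ≈ 1.481 in

CN(III) from CN(II)=37: (23·37)/(10 + 0.13·37) = 85100/1481 ≈ 57.461
Retention S: 1000/CN − 10 with CN=57.461 → S = 6300/851 ≈ 7.403 in
Ia = 0.2S: 0.2·7.403 = 1.481 in (exactly 1260/851)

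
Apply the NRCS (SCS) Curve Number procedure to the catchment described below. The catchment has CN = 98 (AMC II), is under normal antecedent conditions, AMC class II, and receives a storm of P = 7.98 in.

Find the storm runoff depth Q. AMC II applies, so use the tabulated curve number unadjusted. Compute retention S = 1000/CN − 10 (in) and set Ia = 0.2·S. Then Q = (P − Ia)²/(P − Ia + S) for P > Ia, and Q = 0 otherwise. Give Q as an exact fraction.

CN(II) = 98; AMC II needs no correction.
S = 1000/98 − 10 = 10/49 in ≈ 0.204 in
Ia = 0.2S: 0.2·0.204 = 0.041 in (exactly 2/49)
P − Ia = 7.980 − 0.041 = 19451/2450 ≈ 7.939 in (> 0, runoff occurs)
Runoff Q = (P−Ia)²/(P−Ia+S) = (7.939)²/(7.939+0.204) = 378341401/48879950 ≈ 7.740 in

Q = 378341401/48879950 in ≈ 7.740 in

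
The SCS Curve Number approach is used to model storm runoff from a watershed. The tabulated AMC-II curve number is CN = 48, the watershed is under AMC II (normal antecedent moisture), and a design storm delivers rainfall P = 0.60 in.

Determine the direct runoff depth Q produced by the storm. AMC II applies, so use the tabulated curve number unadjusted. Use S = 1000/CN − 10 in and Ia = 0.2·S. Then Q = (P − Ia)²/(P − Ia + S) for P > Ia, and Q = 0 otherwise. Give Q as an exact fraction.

Q = 0 in ≈ 0.000 in

Average conditions: CN = 48 (no AMC adjustment).
Max retention: S = 1000/48 − 10 = 65/6 in (≈ 10.833 in)
Ia = 0.2·(65/6) = 13/6 in ≈ 2.167 in
P = 0.600 ≤ Ia = 2.167 in: entire storm abstracted, Q = 0.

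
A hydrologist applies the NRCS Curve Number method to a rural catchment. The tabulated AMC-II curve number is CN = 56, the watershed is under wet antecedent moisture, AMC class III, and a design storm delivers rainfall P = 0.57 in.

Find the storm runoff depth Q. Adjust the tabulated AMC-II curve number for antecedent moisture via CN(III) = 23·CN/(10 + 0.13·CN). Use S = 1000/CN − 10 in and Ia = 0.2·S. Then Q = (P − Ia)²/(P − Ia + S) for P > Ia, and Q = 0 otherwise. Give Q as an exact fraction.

CN(III) from CN(II)=56: (23·56)/(10 + 0.13·56) = 4025/54 ≈ 74.537
Retention S: 1000/CN − 10 with CN=74.537 → S = 550/161 ≈ 3.416 in
Ia = 0.2S: 0.2·3.416 = 0.683 in (exactly 110/161)
P = 0.570 ≤ Ia = 0.683 in: entire storm abstracted, Q = 0.

Q = 0 in ≈ 0.000 in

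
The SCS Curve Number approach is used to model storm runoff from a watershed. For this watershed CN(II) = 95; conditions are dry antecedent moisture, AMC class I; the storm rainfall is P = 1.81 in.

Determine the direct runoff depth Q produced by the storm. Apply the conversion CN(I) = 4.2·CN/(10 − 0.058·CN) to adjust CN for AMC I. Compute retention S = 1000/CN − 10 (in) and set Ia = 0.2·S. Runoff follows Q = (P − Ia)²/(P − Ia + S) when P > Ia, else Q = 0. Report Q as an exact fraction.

Dry (AMC I): CN(I) = 4.2·95/(10 − 0.058·95) = 399/(449/100) = 39900/449 ≈ 88.864
Max retention: S = 1000/(39900/449) − 10 = 500/399 in (≈ 1.253 in)
Ia = 0.2·(500/399) = 100/399 in ≈ 0.251 in
Since P=1.810 > Ia=0.251: effective rainfall P−Ia = 62219/39900 in
Runoff Q = (P−Ia)²/(P−Ia+S) = (1.559)²/(1.559+1.253) = 3871203961/4477538100 ≈ 0.865 in

Q = 3871203961/4477538100 in ≈ 0.865 in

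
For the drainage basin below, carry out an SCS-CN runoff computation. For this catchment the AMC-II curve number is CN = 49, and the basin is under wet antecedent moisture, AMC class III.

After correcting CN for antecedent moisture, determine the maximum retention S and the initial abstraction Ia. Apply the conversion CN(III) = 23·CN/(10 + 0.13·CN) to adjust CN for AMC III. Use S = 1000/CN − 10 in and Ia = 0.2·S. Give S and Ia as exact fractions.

S = 5100/1127 in ≈ 4.525 in; Ia = 1020/1127 in ≈ 0.905 in

Wet (AMC III): CN(III) = 23·49/(10 + 0.13·49) = 1127/(1637/100) = 112700/1637 ≈ 68.845
Retention S: 1000/CN − 10 with CN=68.845 → S = 5100/1127 ≈ 4.525 in
Ia = 0.2·(5100/1127) = 1020/1127 in ≈ 0.905 in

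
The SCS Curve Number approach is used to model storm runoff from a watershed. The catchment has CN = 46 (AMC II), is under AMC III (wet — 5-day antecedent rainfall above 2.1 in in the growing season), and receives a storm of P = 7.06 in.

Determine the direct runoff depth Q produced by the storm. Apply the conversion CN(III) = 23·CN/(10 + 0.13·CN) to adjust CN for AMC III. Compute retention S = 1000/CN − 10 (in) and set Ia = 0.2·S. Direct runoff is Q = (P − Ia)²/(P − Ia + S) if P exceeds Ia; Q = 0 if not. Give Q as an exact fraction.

Q = 25515909169/7795793650 in ≈ 3.273 in

Adjust CN=46 to AMC III: 23·46/(10 + 0.13·46) → 1058 ÷ (799/50) = 52900/799 ≈ 66.208
S = 1000/(52900/799) − 10 = 2700/529 in ≈ 5.104 in
Ia = 0.2·(2700/529) = 540/529 in ≈ 1.021 in
P − Ia = 7.060 − 1.021 = 159737/26450 ≈ 6.039 in (> 0, runoff occurs)
Runoff Q = (P−Ia)²/(P−Ia+S) = (6.039)²/(6.039+5.104) = 25515909169/7795793650 ≈ 3.273 in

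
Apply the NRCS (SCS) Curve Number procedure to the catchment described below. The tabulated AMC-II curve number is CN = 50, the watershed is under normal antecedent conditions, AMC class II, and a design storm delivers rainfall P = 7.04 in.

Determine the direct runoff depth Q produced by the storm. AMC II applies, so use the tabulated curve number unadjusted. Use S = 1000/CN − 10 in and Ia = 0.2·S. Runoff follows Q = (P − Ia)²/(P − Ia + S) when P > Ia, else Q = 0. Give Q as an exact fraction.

Q = 3969/2350 in ≈ 1.689 in

Average conditions: CN = 50 (no AMC adjustment).
Retention S: 1000/CN − 10 with CN=50.000 → S = 10 ≈ 10.000 in
Initial abstraction Ia = S/5 = 10/5 = 2 ≈ 2.000 in
P − Ia = 7.040 − 2.000 = 126/25 ≈ 5.040 in (> 0, runoff occurs)
Q = (126/25)²/((126/25) + 10) = (15876/625)/(376/25) = 3969/2350 in ≈ 1.689 in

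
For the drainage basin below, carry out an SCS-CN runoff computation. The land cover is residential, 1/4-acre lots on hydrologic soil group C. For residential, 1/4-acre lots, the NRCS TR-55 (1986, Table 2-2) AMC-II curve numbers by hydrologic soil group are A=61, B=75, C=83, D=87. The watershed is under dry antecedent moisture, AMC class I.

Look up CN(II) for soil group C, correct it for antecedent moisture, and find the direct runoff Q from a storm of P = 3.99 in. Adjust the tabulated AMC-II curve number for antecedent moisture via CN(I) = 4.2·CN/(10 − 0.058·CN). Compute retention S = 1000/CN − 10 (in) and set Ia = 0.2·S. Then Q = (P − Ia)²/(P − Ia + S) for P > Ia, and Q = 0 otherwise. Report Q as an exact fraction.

NRCS table: residential, 1/4-acre lots, soil group C → CN(II) = 83
CN(I) from CN(II)=83: (4.2·83)/(10 − 0.058·83) = 174300/2593 ≈ 67.219
Max retention: S = 1000/(174300/2593) − 10 = 8500/1743 in (≈ 4.877 in)
Ia = 0.2S: 0.2·4.877 = 0.975 in (exactly 1700/1743)
Since P=3.990 > Ia=0.975: effective rainfall P−Ia = 525457/174300 in
Runoff Q = (P−Ia)²/(P−Ia+S) = (3.015)²/(3.015+4.877) = 276105058849/239742155100 ≈ 1.152 in

Q = 276105058849/239742155100 in ≈ 1.152 in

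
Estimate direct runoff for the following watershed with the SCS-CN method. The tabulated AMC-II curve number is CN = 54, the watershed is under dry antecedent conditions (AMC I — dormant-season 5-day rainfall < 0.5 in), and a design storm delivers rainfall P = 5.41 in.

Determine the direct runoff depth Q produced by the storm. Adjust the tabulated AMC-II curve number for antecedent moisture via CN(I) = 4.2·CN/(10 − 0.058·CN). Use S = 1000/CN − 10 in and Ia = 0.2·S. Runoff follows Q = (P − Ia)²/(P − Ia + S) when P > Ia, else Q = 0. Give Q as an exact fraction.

Dry (AMC I): CN(I) = 4.2·54/(10 − 0.058·54) = (1134/5)/(1717/250) = 56700/1717 ≈ 33.023
Max retention: S = 1000/(56700/1717) − 10 = 11500/567 in (≈ 20.282 in)
Ia = 0.2·(11500/567) = 2300/567 in ≈ 4.056 in
Excess rainfall: 5.410 − 4.056 = 1.354 in; P > Ia so Q > 0
Q: (76747/56700)² ÷ (1226747/56700) = 5890102009/69556554900 in (≈ 0.085 in)

Q = 5890102009/69556554900 in ≈ 0.085 in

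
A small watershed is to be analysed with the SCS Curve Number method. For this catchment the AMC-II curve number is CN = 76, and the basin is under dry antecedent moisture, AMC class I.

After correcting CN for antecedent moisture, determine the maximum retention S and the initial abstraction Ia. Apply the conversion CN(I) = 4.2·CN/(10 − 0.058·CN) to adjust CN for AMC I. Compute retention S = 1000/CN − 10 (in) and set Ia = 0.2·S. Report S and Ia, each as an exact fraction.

S = 1000/133 in ≈ 7.519 in; Ia = 200/133 in ≈ 1.504 in

CN(I) from CN(II)=76: (4.2·76)/(10 − 0.058·76) = 13300/233 ≈ 57.082
Retention S: 1000/CN − 10 with CN=57.082 → S = 1000/133 ≈ 7.519 in
Ia = 0.2·(1000/133) = 200/133 in ≈ 1.504 in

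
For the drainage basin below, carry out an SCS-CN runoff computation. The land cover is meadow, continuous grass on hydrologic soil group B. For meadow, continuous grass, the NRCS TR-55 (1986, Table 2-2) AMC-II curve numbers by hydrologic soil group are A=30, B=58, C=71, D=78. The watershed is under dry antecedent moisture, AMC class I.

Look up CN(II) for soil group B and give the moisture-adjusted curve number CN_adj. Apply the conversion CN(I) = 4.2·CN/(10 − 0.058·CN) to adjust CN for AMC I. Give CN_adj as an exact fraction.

NRCS table: meadow, continuous grass, soil group B → CN(II) = 58
CN(I) from CN(II)=58: (4.2·58)/(10 − 0.058·58) = 2900/79 ≈ 36.709

CN_adj = 2900/79 ≈ 36.709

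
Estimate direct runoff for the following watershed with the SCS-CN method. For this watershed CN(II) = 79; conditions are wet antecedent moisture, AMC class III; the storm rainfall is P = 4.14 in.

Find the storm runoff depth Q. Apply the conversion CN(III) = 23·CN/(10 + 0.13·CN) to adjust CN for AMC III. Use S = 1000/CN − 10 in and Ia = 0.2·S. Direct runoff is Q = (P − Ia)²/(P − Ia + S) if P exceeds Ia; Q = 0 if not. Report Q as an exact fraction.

Adjust CN=79 to AMC III: 23·79/(10 + 0.13·79) → 1817 ÷ (2027/100) = 181700/2027 ≈ 89.640
Max retention: S = 1000/(181700/2027) − 10 = 2100/1817 in (≈ 1.156 in)
Ia = 0.2S: 0.2·1.156 = 0.231 in (exactly 420/1817)
Since P=4.140 > Ia=0.231: effective rainfall P−Ia = 355119/90850 in
Q: (355119/90850)² ÷ (460119/90850) = 42036501387/13933937050 in (≈ 3.017 in)

Q = 42036501387/13933937050 in ≈ 3.017 in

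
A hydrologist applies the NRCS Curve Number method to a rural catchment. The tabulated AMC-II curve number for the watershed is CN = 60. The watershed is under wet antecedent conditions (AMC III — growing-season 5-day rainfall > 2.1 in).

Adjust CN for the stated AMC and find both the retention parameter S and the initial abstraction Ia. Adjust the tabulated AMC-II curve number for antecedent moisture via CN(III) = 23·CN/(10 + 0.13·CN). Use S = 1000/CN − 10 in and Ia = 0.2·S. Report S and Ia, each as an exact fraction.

S = 200/69 in ≈ 2.899 in; Ia = 40/69 in ≈ 0.580 in

CN(III) from CN(II)=60: (23·60)/(10 + 0.13·60) = 6900/89 ≈ 77.528
Max retention: S = 1000/(6900/89) − 10 = 200/69 in (≈ 2.899 in)
Ia = 0.2S: 0.2·2.899 = 0.580 in (exactly 40/69)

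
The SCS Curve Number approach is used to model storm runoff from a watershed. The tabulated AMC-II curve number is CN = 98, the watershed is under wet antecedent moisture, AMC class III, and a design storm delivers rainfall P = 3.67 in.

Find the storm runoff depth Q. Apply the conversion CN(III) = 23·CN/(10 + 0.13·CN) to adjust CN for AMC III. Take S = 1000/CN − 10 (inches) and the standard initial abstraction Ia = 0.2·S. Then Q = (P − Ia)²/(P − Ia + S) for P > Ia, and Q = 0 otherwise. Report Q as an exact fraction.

Q = 169421968881/47515334300 in ≈ 3.566 in

Wet (AMC III): CN(III) = 23·98/(10 + 0.13·98) = 2254/(1137/50) = 112700/1137 ≈ 99.120
Max retention: S = 1000/(112700/1137) − 10 = 100/1127 in (≈ 0.089 in)
Initial abstraction Ia = S/5 = (100/1127)/5 = 20/1127 ≈ 0.018 in
Excess rainfall: 3.670 − 0.018 = 3.652 in; P > Ia so Q > 0
Runoff Q = (P−Ia)²/(P−Ia+S) = (3.652)²/(3.652+0.089) = 169421968881/47515334300 ≈ 3.566 in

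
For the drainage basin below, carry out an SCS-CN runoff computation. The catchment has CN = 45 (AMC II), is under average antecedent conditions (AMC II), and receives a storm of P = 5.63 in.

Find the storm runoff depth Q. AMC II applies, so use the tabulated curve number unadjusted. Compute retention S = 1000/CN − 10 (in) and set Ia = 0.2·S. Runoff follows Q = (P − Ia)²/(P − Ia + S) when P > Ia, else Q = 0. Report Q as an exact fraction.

Average conditions: CN = 45 (no AMC adjustment).
Retention S: 1000/CN − 10 with CN=45.000 → S = 110/9 ≈ 12.222 in
Ia = 0.2S: 0.2·12.222 = 2.444 in (exactly 22/9)
Excess rainfall: 5.630 − 2.444 = 3.186 in; P > Ia so Q > 0
Q = (2867/900)²/((2867/900) + 110/9) = (8219689/810000)/(13867/900) = 8219689/12480300 in ≈ 0.659 in

Q = 8219689/12480300 in ≈ 0.659 in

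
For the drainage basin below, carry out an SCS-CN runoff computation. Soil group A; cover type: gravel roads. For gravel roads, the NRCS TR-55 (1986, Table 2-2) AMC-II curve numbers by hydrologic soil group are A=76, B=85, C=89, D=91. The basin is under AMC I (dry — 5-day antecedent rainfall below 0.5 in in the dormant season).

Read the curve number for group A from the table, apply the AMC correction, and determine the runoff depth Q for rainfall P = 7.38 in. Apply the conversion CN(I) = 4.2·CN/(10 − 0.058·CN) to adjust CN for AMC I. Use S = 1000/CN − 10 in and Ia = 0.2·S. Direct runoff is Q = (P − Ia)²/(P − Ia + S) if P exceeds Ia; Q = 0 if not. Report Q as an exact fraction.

Q = 1527011929/592362050 in ≈ 2.578 in

NRCS table: gravel roads, soil group A → CN(II) = 76
CN(I) from CN(II)=76: (4.2·76)/(10 − 0.058·76) = 13300/233 ≈ 57.082
Retention S: 1000/CN − 10 with CN=57.082 → S = 1000/133 ≈ 7.519 in
Initial abstraction Ia = S/5 = (1000/133)/5 = 200/133 ≈ 1.504 in
Excess rainfall: 7.380 − 1.504 = 5.876 in; P > Ia so Q > 0
Q = (39077/6650)²/((39077/6650) + 1000/133) = (1527011929/44222500)/(89077/6650) = 1527011929/592362050 in ≈ 2.578 in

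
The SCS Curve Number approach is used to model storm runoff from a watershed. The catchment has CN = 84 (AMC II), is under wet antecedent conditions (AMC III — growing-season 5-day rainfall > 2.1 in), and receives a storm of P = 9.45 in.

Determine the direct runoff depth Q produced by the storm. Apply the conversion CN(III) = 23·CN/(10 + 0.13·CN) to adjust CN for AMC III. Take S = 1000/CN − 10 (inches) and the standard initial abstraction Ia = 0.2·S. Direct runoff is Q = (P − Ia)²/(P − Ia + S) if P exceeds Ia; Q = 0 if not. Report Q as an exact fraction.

Q = 8043757969/943656420 in ≈ 8.524 in

Adjust CN=84 to AMC III: 23·84/(10 + 0.13·84) → 1932 ÷ (523/25) = 48300/523 ≈ 92.352
Max retention: S = 1000/(48300/523) − 10 = 400/483 in (≈ 0.828 in)
Ia = 0.2·(400/483) = 80/483 in ≈ 0.166 in
Since P=9.450 > Ia=0.166: effective rainfall P−Ia = 89687/9660 in
Q = (89687/9660)²/((89687/9660) + 400/483) = (8043757969/93315600)/(97687/9660) = 8043757969/943656420 in ≈ 8.524 in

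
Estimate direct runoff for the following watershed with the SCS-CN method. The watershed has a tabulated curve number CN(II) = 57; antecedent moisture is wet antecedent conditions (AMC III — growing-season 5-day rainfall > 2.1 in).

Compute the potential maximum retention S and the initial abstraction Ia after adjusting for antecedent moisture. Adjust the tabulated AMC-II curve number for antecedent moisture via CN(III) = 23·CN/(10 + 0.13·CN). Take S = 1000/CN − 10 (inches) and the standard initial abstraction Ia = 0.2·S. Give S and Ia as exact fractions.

CN(III) from CN(II)=57: (23·57)/(10 + 0.13·57) = 131100/1741 ≈ 75.302
Retention S: 1000/CN − 10 with CN=75.302 → S = 4300/1311 ≈ 3.280 in
Ia = 0.2·(4300/1311) = 860/1311 in ≈ 0.656 in

S = 4300/1311 in ≈ 3.280 in; Ia = 860/1311 in ≈ 0.656 in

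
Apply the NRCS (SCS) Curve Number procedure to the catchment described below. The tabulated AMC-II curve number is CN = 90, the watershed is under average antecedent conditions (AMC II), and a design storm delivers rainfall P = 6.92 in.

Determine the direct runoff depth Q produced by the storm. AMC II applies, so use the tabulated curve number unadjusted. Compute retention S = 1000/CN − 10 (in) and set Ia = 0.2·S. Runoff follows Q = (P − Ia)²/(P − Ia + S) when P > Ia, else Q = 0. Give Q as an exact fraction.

Q = 2271049/395325 in ≈ 5.745 in

CN(II) = 90; AMC II needs no correction.
S = 1000/90 − 10 = 10/9 in ≈ 1.111 in
Ia = 0.2S: 0.2·1.111 = 0.222 in (exactly 2/9)
Excess rainfall: 6.920 − 0.222 = 6.698 in; P > Ia so Q > 0
Runoff Q = (P−Ia)²/(P−Ia+S) = (6.698)²/(6.698+1.111) = 2271049/395325 ≈ 5.745 in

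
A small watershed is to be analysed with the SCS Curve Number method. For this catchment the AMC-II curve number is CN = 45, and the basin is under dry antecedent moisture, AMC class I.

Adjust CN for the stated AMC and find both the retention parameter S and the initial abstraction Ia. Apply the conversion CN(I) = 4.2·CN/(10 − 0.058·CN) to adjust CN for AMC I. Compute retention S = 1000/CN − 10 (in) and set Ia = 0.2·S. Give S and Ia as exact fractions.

Adjust CN=45 to AMC I: 4.2·45/(10 − 0.058·45) → 189 ÷ (739/100) = 18900/739 ≈ 25.575
Max retention: S = 1000/(18900/739) − 10 = 5500/189 in (≈ 29.101 in)
Ia = 0.2S: 0.2·29.101 = 5.820 in (exactly 1100/189)

S = 5500/189 in ≈ 29.101 in; Ia = 1100/189 in ≈ 5.820 in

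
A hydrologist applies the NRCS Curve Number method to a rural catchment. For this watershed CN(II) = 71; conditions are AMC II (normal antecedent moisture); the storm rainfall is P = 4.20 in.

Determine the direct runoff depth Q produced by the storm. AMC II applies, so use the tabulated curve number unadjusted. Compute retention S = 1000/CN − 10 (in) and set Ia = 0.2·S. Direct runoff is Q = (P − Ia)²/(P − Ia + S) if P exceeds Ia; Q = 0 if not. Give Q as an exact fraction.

Q = 1442401/941105 in ≈ 1.533 in

CN(II) = 71; AMC II needs no correction.
Retention S: 1000/CN − 10 with CN=71.000 → S = 290/71 ≈ 4.085 in
Initial abstraction Ia = S/5 = (290/71)/5 = 58/71 ≈ 0.817 in
Excess rainfall: 4.200 − 0.817 = 3.383 in; P > Ia so Q > 0
Q: (1201/355)² ÷ (2651/355) = 1442401/941105 in (≈ 1.533 in)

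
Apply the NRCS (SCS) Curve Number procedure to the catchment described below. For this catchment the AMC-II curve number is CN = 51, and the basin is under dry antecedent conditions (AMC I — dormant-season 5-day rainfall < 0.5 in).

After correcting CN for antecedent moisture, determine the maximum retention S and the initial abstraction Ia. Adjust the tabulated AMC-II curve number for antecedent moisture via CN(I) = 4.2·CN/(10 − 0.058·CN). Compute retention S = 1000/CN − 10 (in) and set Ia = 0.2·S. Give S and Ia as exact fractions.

S = 3500/153 in ≈ 22.876 in; Ia = 700/153 in ≈ 4.575 in

CN(I) from CN(II)=51: (4.2·51)/(10 − 0.058·51) = 15300/503 ≈ 30.417
Retention S: 1000/CN − 10 with CN=30.417 → S = 3500/153 ≈ 22.876 in
Initial abstraction Ia = S/5 = (3500/153)/5 = 700/153 ≈ 4.575 in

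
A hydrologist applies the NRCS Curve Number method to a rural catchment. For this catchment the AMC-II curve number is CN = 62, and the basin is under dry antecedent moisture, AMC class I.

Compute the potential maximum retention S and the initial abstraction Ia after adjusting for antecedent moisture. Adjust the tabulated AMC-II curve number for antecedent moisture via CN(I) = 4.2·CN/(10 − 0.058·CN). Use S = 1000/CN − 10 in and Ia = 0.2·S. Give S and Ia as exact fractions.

S = 9500/651 in ≈ 14.593 in; Ia = 1900/651 in ≈ 2.919 in

CN(I) from CN(II)=62: (4.2·62)/(10 − 0.058·62) = 65100/1601 ≈ 40.662
Retention S: 1000/CN − 10 with CN=40.662 → S = 9500/651 ≈ 14.593 in
Initial abstraction Ia = S/5 = (9500/651)/5 = 1900/651 ≈ 2.919 in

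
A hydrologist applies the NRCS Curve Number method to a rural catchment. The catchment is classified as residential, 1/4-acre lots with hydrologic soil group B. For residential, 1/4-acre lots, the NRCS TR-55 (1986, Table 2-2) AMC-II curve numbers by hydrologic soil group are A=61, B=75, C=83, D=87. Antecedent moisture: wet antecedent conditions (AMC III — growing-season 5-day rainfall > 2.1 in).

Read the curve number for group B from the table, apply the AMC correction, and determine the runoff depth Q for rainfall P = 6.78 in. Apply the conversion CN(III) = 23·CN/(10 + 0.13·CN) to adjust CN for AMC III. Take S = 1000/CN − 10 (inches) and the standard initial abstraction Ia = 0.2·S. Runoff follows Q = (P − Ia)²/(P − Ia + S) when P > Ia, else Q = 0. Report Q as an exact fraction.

NRCS table: residential, 1/4-acre lots, soil group B → CN(II) = 75
Wet (AMC III): CN(III) = 23·75/(10 + 0.13·75) = 1725/(79/4) = 6900/79 ≈ 87.342
Max retention: S = 1000/(6900/79) − 10 = 100/69 in (≈ 1.449 in)
Initial abstraction Ia = S/5 = (100/69)/5 = 20/69 ≈ 0.290 in
Excess rainfall: 6.780 − 0.290 = 6.490 in; P > Ia so Q > 0
Runoff Q = (P−Ia)²/(P−Ia+S) = (6.490)²/(6.490+1.449) = 501356881/94498950 ≈ 5.305 in

Q = 501356881/94498950 in ≈ 5.305 in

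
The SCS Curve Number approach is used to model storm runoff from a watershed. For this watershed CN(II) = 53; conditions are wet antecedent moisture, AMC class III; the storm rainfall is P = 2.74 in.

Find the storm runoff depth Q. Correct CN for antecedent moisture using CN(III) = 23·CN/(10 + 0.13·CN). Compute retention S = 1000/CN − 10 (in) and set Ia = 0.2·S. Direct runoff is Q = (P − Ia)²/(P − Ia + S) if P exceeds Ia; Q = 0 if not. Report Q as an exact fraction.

Adjust CN=53 to AMC III: 23·53/(10 + 0.13·53) → 1219 ÷ (1689/100) = 121900/1689 ≈ 72.173
S = 1000/(121900/1689) − 10 = 4700/1219 in ≈ 3.856 in
Ia = 0.2·(4700/1219) = 940/1219 in ≈ 0.771 in
P − Ia = 2.740 − 0.771 = 120003/60950 ≈ 1.969 in (> 0, runoff occurs)
Q = (120003/60950)²/((120003/60950) + 4700/1219) = (14400720009/3714902500)/(355003/60950) = 14400720009/21637432850 in ≈ 0.666 in

Q = 14400720009/21637432850 in ≈ 0.666 in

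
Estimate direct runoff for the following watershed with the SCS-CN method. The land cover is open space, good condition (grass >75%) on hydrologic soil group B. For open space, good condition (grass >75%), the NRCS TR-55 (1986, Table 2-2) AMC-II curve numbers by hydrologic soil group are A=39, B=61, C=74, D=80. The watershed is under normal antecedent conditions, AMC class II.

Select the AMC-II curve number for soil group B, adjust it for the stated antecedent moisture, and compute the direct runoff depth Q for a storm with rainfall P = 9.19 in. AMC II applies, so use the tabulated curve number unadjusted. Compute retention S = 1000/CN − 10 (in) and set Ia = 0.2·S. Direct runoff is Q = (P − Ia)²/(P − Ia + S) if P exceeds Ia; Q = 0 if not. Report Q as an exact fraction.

Q = 2328931081/532279900 in ≈ 4.375 in

NRCS table: open space, good condition (grass >75%), soil group B → CN(II) = 61
Average conditions: CN = 61 (no AMC adjustment).
S = 1000/61 − 10 = 390/61 in ≈ 6.393 in
Initial abstraction Ia = S/5 = (390/61)/5 = 78/61 ≈ 1.279 in
Since P=9.190 > Ia=1.279: effective rainfall P−Ia = 48259/6100 in
Q = (48259/6100)²/((48259/6100) + 390/61) = (2328931081/37210000)/(87259/6100) = 2328931081/532279900 in ≈ 4.375 in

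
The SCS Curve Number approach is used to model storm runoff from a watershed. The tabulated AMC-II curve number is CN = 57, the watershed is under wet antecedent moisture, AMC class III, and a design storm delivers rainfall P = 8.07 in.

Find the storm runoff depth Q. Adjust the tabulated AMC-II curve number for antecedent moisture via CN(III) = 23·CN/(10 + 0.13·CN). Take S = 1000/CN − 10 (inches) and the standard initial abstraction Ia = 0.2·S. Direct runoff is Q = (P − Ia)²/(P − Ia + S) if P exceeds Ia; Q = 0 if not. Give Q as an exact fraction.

CN(III) from CN(II)=57: (23·57)/(10 + 0.13·57) = 131100/1741 ≈ 75.302
Retention S: 1000/CN − 10 with CN=75.302 → S = 4300/1311 ≈ 3.280 in
Ia = 0.2·(4300/1311) = 860/1311 in ≈ 0.656 in
Since P=8.070 > Ia=0.656: effective rainfall P−Ia = 971977/131100 in
Q = (971977/131100)²/((971977/131100) + 4300/1311) = (944739288529/17187210000)/(1401977/131100) = 944739288529/183799184700 in ≈ 5.140 in

Q = 944739288529/183799184700 in ≈ 5.140 in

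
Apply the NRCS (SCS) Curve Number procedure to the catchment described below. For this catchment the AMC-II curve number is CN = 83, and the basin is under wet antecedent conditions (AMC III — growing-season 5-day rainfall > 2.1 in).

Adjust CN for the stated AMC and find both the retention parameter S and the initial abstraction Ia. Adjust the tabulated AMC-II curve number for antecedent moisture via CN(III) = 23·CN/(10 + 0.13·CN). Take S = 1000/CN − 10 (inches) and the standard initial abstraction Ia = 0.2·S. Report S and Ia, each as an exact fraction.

CN(III) from CN(II)=83: (23·83)/(10 + 0.13·83) = 190900/2079 ≈ 91.823
S = 1000/(190900/2079) − 10 = 1700/1909 in ≈ 0.891 in
Ia = 0.2S: 0.2·0.891 = 0.178 in (exactly 340/1909)

S = 1700/1909 in ≈ 0.891 in; Ia = 340/1909 in ≈ 0.178 in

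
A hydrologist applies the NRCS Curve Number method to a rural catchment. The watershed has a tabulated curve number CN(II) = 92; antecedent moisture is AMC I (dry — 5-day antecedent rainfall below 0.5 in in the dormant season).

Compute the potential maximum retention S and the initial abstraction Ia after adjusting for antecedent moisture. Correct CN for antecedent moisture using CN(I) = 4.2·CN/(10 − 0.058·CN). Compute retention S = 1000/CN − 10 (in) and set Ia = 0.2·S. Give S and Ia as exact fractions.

S = 1000/483 in ≈ 2.070 in; Ia = 200/483 in ≈ 0.414 in

Dry (AMC I): CN(I) = 4.2·92/(10 − 0.058·92) = (1932/5)/(583/125) = 48300/583 ≈ 82.847
Retention S: 1000/CN − 10 with CN=82.847 → S = 1000/483 ≈ 2.070 in
Ia = 0.2·(1000/483) = 200/483 in ≈ 0.414 in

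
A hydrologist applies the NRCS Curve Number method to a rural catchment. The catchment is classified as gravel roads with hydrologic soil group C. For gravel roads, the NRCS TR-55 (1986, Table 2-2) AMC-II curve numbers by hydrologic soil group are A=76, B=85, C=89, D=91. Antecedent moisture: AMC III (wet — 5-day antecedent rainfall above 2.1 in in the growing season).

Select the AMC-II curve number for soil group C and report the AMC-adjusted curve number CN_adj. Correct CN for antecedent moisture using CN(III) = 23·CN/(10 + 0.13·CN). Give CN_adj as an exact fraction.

CN_adj = 204700/2157 ≈ 94.900

NRCS table: gravel roads, soil group C → CN(II) = 89
CN(III) from CN(II)=89: (23·89)/(10 + 0.13·89) = 204700/2157 ≈ 94.900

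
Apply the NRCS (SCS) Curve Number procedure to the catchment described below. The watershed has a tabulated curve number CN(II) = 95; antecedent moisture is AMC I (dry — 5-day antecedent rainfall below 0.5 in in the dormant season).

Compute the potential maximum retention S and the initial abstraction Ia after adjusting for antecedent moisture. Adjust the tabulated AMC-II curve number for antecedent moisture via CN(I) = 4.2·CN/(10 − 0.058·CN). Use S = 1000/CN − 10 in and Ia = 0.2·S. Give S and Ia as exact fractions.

S = 500/399 in ≈ 1.253 in; Ia = 100/399 in ≈ 0.251 in

Dry (AMC I): CN(I) = 4.2·95/(10 − 0.058·95) = 399/(449/100) = 39900/449 ≈ 88.864
Max retention: S = 1000/(39900/449) − 10 = 500/399 in (≈ 1.253 in)
Ia = 0.2·(500/399) = 100/399 in ≈ 0.251 in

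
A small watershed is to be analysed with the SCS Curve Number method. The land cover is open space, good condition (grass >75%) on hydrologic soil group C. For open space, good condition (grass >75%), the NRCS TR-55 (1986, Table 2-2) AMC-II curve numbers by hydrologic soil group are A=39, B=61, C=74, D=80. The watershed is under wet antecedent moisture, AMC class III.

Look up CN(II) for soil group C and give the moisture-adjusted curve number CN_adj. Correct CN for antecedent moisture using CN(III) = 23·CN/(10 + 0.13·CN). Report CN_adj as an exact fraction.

CN_adj = 85100/981 ≈ 86.748

NRCS table: open space, good condition (grass >75%), soil group C → CN(II) = 74
Wet (AMC III): CN(III) = 23·74/(10 + 0.13·74) = 1702/(981/50) = 85100/981 ≈ 86.748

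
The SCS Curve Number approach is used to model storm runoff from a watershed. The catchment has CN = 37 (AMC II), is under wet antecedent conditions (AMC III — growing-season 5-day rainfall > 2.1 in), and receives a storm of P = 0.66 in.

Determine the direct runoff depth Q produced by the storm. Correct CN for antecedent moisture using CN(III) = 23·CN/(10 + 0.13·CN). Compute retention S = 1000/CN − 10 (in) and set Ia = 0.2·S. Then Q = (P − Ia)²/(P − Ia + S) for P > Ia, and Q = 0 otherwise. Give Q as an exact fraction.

CN(III) from CN(II)=37: (23·37)/(10 + 0.13·37) = 85100/1481 ≈ 57.461
S = 1000/(85100/1481) − 10 = 6300/851 in ≈ 7.403 in
Initial abstraction Ia = S/5 = (6300/851)/5 = 1260/851 ≈ 1.481 in
P = 0.660 ≤ Ia = 1.481 in: entire storm abstracted, Q = 0.

Q = 0 in ≈ 0.000 in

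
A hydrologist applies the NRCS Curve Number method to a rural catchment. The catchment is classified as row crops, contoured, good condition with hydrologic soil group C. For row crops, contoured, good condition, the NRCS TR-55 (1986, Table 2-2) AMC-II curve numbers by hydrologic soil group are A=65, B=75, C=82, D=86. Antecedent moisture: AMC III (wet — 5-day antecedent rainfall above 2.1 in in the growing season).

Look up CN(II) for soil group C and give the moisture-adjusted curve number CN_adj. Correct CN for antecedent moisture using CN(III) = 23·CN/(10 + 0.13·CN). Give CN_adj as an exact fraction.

NRCS table: row crops, contoured, good condition, soil group C → CN(II) = 82
Wet (AMC III): CN(III) = 23·82/(10 + 0.13·82) = 1886/(1033/50) = 94300/1033 ≈ 91.288

CN_adj = 94300/1033 ≈ 91.288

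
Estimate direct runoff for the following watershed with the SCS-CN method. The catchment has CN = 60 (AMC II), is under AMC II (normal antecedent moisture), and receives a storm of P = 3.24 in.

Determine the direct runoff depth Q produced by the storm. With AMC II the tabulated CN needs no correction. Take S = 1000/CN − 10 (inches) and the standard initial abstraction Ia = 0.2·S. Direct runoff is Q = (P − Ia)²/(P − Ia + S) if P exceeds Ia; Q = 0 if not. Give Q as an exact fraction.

Q = 20449/48225 in ≈ 0.424 in

AMC II — tabulated CN = 60 applies directly.
Max retention: S = 1000/60 − 10 = 20/3 in (≈ 6.667 in)
Ia = 0.2S: 0.2·6.667 = 1.333 in (exactly 4/3)
Since P=3.240 > Ia=1.333: effective rainfall P−Ia = 143/75 in
Runoff Q = (P−Ia)²/(P−Ia+S) = (1.907)²/(1.907+6.667) = 20449/48225 ≈ 0.424 in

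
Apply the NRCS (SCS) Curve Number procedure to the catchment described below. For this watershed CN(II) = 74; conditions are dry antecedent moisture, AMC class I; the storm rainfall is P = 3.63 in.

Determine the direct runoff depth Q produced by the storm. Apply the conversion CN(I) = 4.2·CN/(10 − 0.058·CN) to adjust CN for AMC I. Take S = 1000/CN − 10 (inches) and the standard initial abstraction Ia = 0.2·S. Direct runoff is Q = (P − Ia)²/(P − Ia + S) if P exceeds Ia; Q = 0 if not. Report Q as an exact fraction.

Adjust CN=74 to AMC I: 4.2·74/(10 − 0.058·74) → (1554/5) ÷ (1427/250) = 77700/1427 ≈ 54.450
S = 1000/(77700/1427) − 10 = 6500/777 in ≈ 8.366 in
Ia = 0.2·(6500/777) = 1300/777 in ≈ 1.673 in
Since P=3.630 > Ia=1.673: effective rainfall P−Ia = 152051/77700 in
Q: (152051/77700)² ÷ (802051/77700) = 23119506601/62319362700 in (≈ 0.371 in)

Q = 23119506601/62319362700 in ≈ 0.371 in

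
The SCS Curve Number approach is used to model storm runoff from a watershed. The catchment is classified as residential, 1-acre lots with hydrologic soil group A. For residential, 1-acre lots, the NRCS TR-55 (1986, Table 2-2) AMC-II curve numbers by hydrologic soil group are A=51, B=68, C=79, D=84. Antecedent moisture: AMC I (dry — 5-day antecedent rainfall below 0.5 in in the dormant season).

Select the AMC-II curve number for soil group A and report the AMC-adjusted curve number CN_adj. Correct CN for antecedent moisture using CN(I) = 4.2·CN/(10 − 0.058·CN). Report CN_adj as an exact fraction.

CN_adj = 15300/503 ≈ 30.417

NRCS table: residential, 1-acre lots, soil group A → CN(II) = 51
CN(I) from CN(II)=51: (4.2·51)/(10 − 0.058·51) = 15300/503 ≈ 30.417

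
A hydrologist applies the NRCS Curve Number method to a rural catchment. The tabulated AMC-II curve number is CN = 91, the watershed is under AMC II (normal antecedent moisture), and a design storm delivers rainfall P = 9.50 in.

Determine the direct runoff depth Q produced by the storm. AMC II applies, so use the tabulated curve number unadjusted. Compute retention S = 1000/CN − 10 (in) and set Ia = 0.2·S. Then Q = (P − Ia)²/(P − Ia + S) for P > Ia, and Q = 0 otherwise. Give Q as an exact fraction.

Q = 2866249/340886 in ≈ 8.408 in

AMC II — tabulated CN = 91 applies directly.
S = 1000/91 − 10 = 90/91 in ≈ 0.989 in
Ia = 0.2·(90/91) = 18/91 in ≈ 0.198 in
P − Ia = 9.500 − 0.198 = 1693/182 ≈ 9.302 in (> 0, runoff occurs)
Q: (1693/182)² ÷ (1873/182) = 2866249/340886 in (≈ 8.408 in)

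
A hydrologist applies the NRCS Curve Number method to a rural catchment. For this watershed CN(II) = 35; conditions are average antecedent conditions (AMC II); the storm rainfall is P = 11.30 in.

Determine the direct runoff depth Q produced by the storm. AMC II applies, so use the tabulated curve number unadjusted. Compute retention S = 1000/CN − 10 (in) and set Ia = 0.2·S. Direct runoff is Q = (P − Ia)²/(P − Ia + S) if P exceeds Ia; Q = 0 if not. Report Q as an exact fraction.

Q = 281961/128170 in ≈ 2.200 in

AMC II — tabulated CN = 35 applies directly.
S = 1000/35 − 10 = 130/7 in ≈ 18.571 in
Ia = 0.2S: 0.2·18.571 = 3.714 in (exactly 26/7)
Excess rainfall: 11.300 − 3.714 = 7.586 in; P > Ia so Q > 0
Q: (531/70)² ÷ (1831/70) = 281961/128170 in (≈ 2.200 in)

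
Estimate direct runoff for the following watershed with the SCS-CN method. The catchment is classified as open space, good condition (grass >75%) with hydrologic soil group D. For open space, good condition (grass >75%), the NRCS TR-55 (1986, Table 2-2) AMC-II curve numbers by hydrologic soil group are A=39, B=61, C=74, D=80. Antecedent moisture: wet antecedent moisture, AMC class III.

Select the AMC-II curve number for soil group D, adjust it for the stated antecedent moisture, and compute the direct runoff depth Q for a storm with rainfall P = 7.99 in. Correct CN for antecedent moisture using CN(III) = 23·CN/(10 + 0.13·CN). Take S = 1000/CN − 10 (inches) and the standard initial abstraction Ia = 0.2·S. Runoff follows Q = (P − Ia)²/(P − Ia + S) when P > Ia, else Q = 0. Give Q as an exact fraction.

NRCS table: open space, good condition (grass >75%), soil group D → CN(II) = 80
Adjust CN=80 to AMC III: 23·80/(10 + 0.13·80) → 1840 ÷ (102/5) = 4600/51 ≈ 90.196
Max retention: S = 1000/(4600/51) − 10 = 25/23 in (≈ 1.087 in)
Ia = 0.2S: 0.2·1.087 = 0.217 in (exactly 5/23)
P − Ia = 7.990 − 0.217 = 17877/2300 ≈ 7.773 in (> 0, runoff occurs)
Q = (17877/2300)²/((17877/2300) + 25/23) = (319587129/5290000)/(20377/2300) = 319587129/46867100 in ≈ 6.819 in

Q = 319587129/46867100 in ≈ 6.819 in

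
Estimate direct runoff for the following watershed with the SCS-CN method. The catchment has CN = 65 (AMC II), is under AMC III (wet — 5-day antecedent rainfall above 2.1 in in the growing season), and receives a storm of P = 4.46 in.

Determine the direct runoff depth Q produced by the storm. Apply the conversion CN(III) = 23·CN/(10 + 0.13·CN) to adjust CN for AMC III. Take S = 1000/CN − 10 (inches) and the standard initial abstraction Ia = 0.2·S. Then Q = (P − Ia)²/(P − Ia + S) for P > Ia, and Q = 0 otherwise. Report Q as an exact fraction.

Adjust CN=65 to AMC III: 23·65/(10 + 0.13·65) → 1495 ÷ (369/20) = 29900/369 ≈ 81.030
Retention S: 1000/CN − 10 with CN=81.030 → S = 700/299 ≈ 2.341 in
Initial abstraction Ia = S/5 = (700/299)/5 = 140/299 ≈ 0.468 in
P − Ia = 4.460 − 0.468 = 59677/14950 ≈ 3.992 in (> 0, runoff occurs)
Q = (59677/14950)²/((59677/14950) + 700/299) = (3561344329/223502500)/(94677/14950) = 3561344329/1415421150 in ≈ 2.516 in

Q = 3561344329/1415421150 in ≈ 2.516 in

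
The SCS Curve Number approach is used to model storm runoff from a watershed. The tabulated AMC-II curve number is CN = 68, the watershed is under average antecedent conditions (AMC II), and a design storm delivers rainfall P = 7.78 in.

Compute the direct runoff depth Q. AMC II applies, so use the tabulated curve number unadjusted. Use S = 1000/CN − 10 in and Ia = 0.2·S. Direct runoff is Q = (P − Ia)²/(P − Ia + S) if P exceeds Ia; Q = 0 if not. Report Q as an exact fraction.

Q = 33790969/8341050 in ≈ 4.051 in

Average conditions: CN = 68 (no AMC adjustment).
Retention S: 1000/CN − 10 with CN=68.000 → S = 80/17 ≈ 4.706 in
Initial abstraction Ia = S/5 = (80/17)/5 = 16/17 ≈ 0.941 in
Excess rainfall: 7.780 − 0.941 = 6.839 in; P > Ia so Q > 0
Runoff Q = (P−Ia)²/(P−Ia+S) = (6.839)²/(6.839+4.706) = 33790969/8341050 ≈ 4.051 in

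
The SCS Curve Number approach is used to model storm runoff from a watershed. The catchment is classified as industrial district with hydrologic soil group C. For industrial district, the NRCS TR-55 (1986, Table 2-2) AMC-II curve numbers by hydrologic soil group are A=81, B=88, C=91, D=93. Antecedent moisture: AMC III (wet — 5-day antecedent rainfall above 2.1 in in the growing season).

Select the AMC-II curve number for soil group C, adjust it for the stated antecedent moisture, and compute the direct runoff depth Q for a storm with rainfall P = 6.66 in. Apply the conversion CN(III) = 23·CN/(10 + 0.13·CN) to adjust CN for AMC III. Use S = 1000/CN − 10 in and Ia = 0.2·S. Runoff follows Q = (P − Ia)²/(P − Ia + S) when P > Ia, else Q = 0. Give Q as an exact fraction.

Q = 5843226481/946977850 in ≈ 6.170 in

NRCS table: industrial district, soil group C → CN(II) = 91
CN(III) from CN(II)=91: (23·91)/(10 + 0.13·91) = 209300/2183 ≈ 95.877
Max retention: S = 1000/(209300/2183) − 10 = 900/2093 in (≈ 0.430 in)
Ia = 0.2S: 0.2·0.430 = 0.086 in (exactly 180/2093)
Excess rainfall: 6.660 − 0.086 = 6.574 in; P > Ia so Q > 0
Runoff Q = (P−Ia)²/(P−Ia+S) = (6.574)²/(6.574+0.430) = 5843226481/946977850 ≈ 6.170 in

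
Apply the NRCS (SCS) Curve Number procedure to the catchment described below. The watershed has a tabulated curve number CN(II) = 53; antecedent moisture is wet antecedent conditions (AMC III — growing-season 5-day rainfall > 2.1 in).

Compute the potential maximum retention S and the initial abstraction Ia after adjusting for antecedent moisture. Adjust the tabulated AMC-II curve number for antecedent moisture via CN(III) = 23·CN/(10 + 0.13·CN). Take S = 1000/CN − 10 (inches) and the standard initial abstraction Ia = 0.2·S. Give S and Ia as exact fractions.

Wet (AMC III): CN(III) = 23·53/(10 + 0.13·53) = 1219/(1689/100) = 121900/1689 ≈ 72.173
S = 1000/(121900/1689) − 10 = 4700/1219 in ≈ 3.856 in
Ia = 0.2S: 0.2·3.856 = 0.771 in (exactly 940/1219)

S = 4700/1219 in ≈ 3.856 in; Ia = 940/1219 in ≈ 0.771 in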